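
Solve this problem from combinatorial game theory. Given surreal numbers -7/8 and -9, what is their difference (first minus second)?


x = -7/8, y = -9
Converting to common denominator: 8
x = -7/8, y = -72/8
x - y = -7/8 - -9 = 65/8

65/8


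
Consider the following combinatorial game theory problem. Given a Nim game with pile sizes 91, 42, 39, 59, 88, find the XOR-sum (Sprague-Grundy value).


We need the XOR (exclusive or) of all pile sizes.
After XOR-ing pile 1 (size 91): 0 XOR 91 = 91
After XOR-ing pile 2 (size 42): 91 XOR 42 = 113
After XOR-ing pile 3 (size 39): 113 XOR 39 = 86
After XOR-ing pile 4 (size 59): 86 XOR 59 = 109
After XOR-ing pile 5 (size 88): 109 XOR 88 = 53
The Nim-value of this position is 53.

53


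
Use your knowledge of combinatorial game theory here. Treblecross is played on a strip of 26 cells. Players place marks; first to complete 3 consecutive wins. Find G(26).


Treblecross: place X on empty cells; 3-in-a-row wins.
Playing within two cells of an existing X lets the opponent win at once, so sensible play treats the cells i-2..i+2 around each X as dead. The player left with no safe cell loses, so this is a normal-play take-away game on strips of safe cells.
Placing X at cell i (0-indexed) of a strip of k safe cells leaves independent strips of sizes max(0, i-2) and max(0, k-i-3). Hence G(k) = mex{ G(max(0,i-2)) XOR G(max(0,k-i-3)) : 0 <= i < k }, with G(0) = 0.
G(1): splits (0,0):0^0=0 -> mex({0}) = 1
G(2): splits (0,0):0^0=0 -> mex({0}) = 1
G(3): splits (0,0):0^0=0 -> mex({0}) = 1
G(4): splits (0,1):0^1=1 (0,0):0^0=0 -> mex({0, 1}) = 2
G(5): splits (0,2):0^1=1 (0,1):0^1=1 (0,0):0^0=0 -> mex({0, 1}) = 2
G(6) = mex({1}) = 0
G(7) = mex({0, 1, 2}) = 3
G(8) = mex({0, 1, 2}) = 3
G(9) = mex({0, 2}) = 1
G(10) = mex({0, 2, 3}) = 1
G(11) = mex({0, 3}) = 1
G(12) = mex({1, 3}) = 0
G(13) = mex({0, 1, 2, 3}) = 4
G(14) = mex({0, 1, 2}) = 3
G(15) = mex({0, 1, 2}) = 3
G(16) = mex({0, 1, 2, 4}) = 3
G(17) = mex({0, 1, 3, 4}) = 2
G(18) = mex({0, 1, 3, 4}) = 2
G(19) = mex({0, 1, 3, 5}) = 2
G(20) = mex({0, 1, 2, 3, 5}) = 4
G(21) = mex({0, 1, 2, 3, 5}) = 4
G(22) = mex({1, 2, 6}) = 0
G(23) = mex({0, 1, 2, 3, 4, 6}) = 5
G(24) = mex({0, 1, 2, 3, 4}) = 5
G(25) = mex({0, 1, 3, 4, 7}) = 2
G(26) = mex({0, 1, 3, 4, 5, 7}) = 2
Therefore G(26) = 2.

2


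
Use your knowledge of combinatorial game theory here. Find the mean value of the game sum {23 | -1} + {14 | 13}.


G1 = {23 | -1}, G2 = {14 | 13}
Each is a switch {a | b} with numbers a > b; its mean value is (a + b)/2, and mean value is additive over game sums: m(G1 + G2) = m(G1) + m(G2).
Mean of G1 = (23 + (-1))/2 = 22/2 = 11
Mean of G2 = (14 + (13))/2 = 27/2 = 27/2
Mean of G1 + G2 = 11 + 27/2 = 49/2

49/2


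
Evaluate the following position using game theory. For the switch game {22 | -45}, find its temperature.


The game is {22 | -45}, a switch {a | b} with numbers a > b.
Cooling {a | b} by t gives {a - t | b + t}, which stops being hot when a - t = b + t, i.e. at t = (a - b)/2. So the temperature of a switch is (a - b)/2.
Temperature = (Left option - Right option) / 2
= (22 - (-45)) / 2
= 67 / 2
= 67/2

67/2


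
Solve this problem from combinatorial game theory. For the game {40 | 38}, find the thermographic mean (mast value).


Game = {40 | 38}, a switch {a | b} with numbers a > b.
Its thermograph has left wall a - t and right wall b + t, which meet at t = (a - b)/2, where both equal (a + b)/2. So the mast (mean value) is at (a + b)/2.
Mean = (40 + (38))/2 = 78/2 = 39

39


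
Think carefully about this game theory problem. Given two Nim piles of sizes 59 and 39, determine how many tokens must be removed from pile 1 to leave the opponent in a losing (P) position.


Piles: 59 and 39
Current XOR: 59 XOR 39 = 28 (non-zero, so this is an N-position).
To make the XOR zero, we need to find a move that balances the piles.
For pile 1 (size 59): target = 59 XOR 28 = 39
We reduce pile 1 from 59 to 39.
Tokens removed: 59 - 39 = 20
Verification: 39 XOR 39 = 0

20


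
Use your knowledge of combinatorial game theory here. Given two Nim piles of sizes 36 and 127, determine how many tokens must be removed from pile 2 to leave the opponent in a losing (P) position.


Piles: 36 and 127
Current XOR: 36 XOR 127 = 91 (non-zero, so this is an N-position).
To make the XOR zero, we need to find a move that balances the piles.
For pile 2 (size 127): target = 127 XOR 91 = 36
We reduce pile 2 from 127 to 36.
Tokens removed: 127 - 36 = 91
Verification: 36 XOR 36 = 0

91


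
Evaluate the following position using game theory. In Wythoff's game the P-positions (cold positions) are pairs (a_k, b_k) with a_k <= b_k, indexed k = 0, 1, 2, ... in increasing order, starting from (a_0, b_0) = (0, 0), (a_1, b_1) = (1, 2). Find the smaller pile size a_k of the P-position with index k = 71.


By Wythoff's theorem, a_k = floor(k * phi) and b_k = floor(k * phi^2) = a_k + k, where phi = (1 + sqrt(5))/2 is the golden ratio.
phi = (1 + sqrt(5))/2 = 1.618034
k = 71
k * phi = 71 * 1.618034 = 114.880413
a_71 = floor(k * phi) = 114

114


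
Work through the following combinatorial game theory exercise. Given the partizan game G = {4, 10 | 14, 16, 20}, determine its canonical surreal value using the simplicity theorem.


Left options: {4, 10}, max = 10
Right options: {14, 16, 20}, min = 14
All options are numbers and max(Left) < min(Right), so by the simplicity theorem the value is the simplest (earliest-born) number strictly between 10 and 14.
Integers 11 through 13 all lie strictly between 10 and 14.
Among integers, the simplest (lowest birthday = smallest |n|; 0 is born on day 0, +-n on day n) is 11.
No non-integer in the interval can be simpler: if x is a non-integer in the interval, then floor(x) or ceil(x) also lies in the interval (the interval contains an integer), and both are proper prefixes of x's sign expansion, i.e. born earlier. So the game value is 11.
Game value = 11

11


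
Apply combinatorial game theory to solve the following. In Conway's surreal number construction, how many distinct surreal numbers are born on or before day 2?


Day 0: {|} = 0 is born. Count = 1.
Day n: the number of surreal numbers born by day n is 2^(n+1) - 1.
By day 0: 2^1 - 1 = 1
By day 1: 2^2 - 1 = 3
By day 2: 2^3 - 1 = 7
By day 2: 7 surreal numbers.

7


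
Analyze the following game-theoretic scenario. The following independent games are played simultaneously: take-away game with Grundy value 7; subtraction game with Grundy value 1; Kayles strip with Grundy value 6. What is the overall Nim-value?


By the Sprague-Grundy theorem, the Grundy value of a sum of games is the XOR of individual Grundy values.
take-away game: Grundy value = 7. Running XOR: 0 XOR 7 = 7
subtraction game: Grundy value = 1. Running XOR: 7 XOR 1 = 6
Kayles strip: Grundy value = 6. Running XOR: 6 XOR 6 = 0
The combined Grundy value is 0.

0


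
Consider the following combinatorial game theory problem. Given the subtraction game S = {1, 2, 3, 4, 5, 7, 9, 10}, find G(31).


The subtraction set is S = {1, 2, 3, 4, 5, 7, 9, 10}.
G(k) = mex{ G(k - s) : s in S, s <= k }. We compute iteratively: G(0) = 0.
G(1) = mex({0}) = 1
G(2) = mex({0, 1}) = 2
G(3) = mex({0, 1, 2}) = 3
G(4) = mex({0, 1, 2, 3}) = 4
G(5) = mex({0, 1, 2, 3, 4}) = 5
G(6) = mex({1, 2, 3, 4, 5}) = 0
G(7) = mex({0, 2, 3, 4, 5}) = 1
G(8) = mex({0, 1, 3, 4, 5}) = 2
G(9) = mex({0, 1, 2, 4, 5}) = 3
G(10) = mex({0, 1, 2, 3, 5}) = 4
G(11) = mex({0, 1, 2, 3, 4}) = 5
G(12) = mex({1, 2, 3, 4, 5}) = 0
G(13) = mex({0, 2, 3, 4, 5}) = 1
G(14) = mex({0, 1, 3, 4, 5}) = 2
G(15) = mex({0, 1, 2, 4, 5}) = 3
Observe that G(6)..G(15) = 0, 1, 2, 3, 4, 5, 0, 1, 2, 3 repeats G(0)..G(9) = 0, 1, 2, 3, 4, 5, 0, 1, 2, 3.
For k >= max(S) = 10, G(k) is determined by the previous 10 values G(k-10)..G(k-1); a window of 10 consecutive values has recurred shifted by 6, so by induction G(k + 6) = G(k) for all k >= 0: the sequence is periodic from the start with period 6.
One period: G(0..5) = 0, 1, 2, 3, 4, 5.
31 mod 6 = 1, so G(31) = G(1) = 1.

1


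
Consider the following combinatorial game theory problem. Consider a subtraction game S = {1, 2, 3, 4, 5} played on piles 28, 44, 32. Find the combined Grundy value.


Subtraction set: {1, 2, 3, 4, 5}
For this subtraction set, G(n) = n mod 6 (period = max + 1 = 6).
Pile 1 (size 28): G(28) = 28 mod 6 = 4
Pile 2 (size 44): G(44) = 44 mod 6 = 2
Pile 3 (size 32): G(32) = 32 mod 6 = 2
Total Grundy value = XOR of all: 4 XOR 2 XOR 2 = 4

4


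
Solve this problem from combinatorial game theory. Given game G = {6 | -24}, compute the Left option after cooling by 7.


Original game: {6 | -24} (a switch {a | b} with a > b).
Cooling by t (for t below the temperature (a - b)/2 = 15) taxes each move by t: {a | b} cooled by t is {a - t | b + t}.
Cooling amount: t = 7
Cooled Left option: 6 - 7 = -1
Cooled Right option: -24 + 7 = -17
Cooled game: {-1 | -17}
Left option = -1

-1


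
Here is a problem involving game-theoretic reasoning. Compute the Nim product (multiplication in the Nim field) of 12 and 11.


Nim multiplication is bilinear over XOR: (u XOR v) * w = (u*w) XOR (v*w).
So we split each operand into its bit components and XOR the pairwise Nim products.
12 = 4 + 8 (as XOR of powers of 2).
11 = 1 + 2 + 8 (as XOR of powers of 2).
Using the standard Nim-product table on single bits:
  2*2 = 3,   2*4 = 8,   2*8 = 12,
  4*4 = 6,   4*8 = 11,  8*8 = 13,
and  1*x = x (identity), k*l = l*k (commutative).
Pairwise Nim products:
  4 * 1 = 4
  4 * 2 = 8
  4 * 8 = 11
  8 * 1 = 8
  8 * 2 = 12
  8 * 8 = 13
XOR them: 4 XOR 8 XOR 11 XOR 8 XOR 12 XOR 13 = 14.
Result: 12 * 11 = 14 (in Nim).

14


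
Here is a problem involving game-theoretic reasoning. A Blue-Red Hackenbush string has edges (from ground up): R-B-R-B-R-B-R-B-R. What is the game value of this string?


Edges (from ground): R-B-R-B-R-B-R-B-R
By Berlekamp's sign-expansion rule, a Blue-Red Hackenbush stalk has the value of the surreal number whose sign sequence is the edge sequence with B -> + and R -> -.
Sign sequence: -+-+-+-+-
Trace the sign expansion in the surreal number tree, starting from 0:
Edge 1: R (sign -) -> bounds (-inf, 0), value = -1
Edge 2: B (sign +) -> bounds (-1, 0), value = -1/2
Edge 3: R (sign -) -> bounds (-1, -1/2), value = -3/4
Edge 4: B (sign +) -> bounds (-3/4, -1/2), value = -5/8
Edge 5: R (sign -) -> bounds (-3/4, -5/8), value = -11/16
Edge 6: B (sign +) -> bounds (-11/16, -5/8), value = -21/32
Edge 7: R (sign -) -> bounds (-11/16, -21/32), value = -43/64
Edge 8: B (sign +) -> bounds (-43/64, -21/32), value = -85/128
Edge 9: R (sign -) -> bounds (-43/64, -85/128), value = -171/256
Game value = -171/256

-171/256


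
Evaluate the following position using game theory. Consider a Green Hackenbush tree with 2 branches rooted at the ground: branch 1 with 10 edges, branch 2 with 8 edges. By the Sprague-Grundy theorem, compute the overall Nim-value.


The tree has 2 branches from the ground vertex.
In Green Hackenbush, the Nim-value of a simple path of length k is k.
Branch 1: length 10, Nim-value = 10
Branch 2: length 8, Nim-value = 8
Total Nim-value = XOR of all branch values:
0 XOR 10 = 10
10 XOR 8 = 2
Nim-value of the tree = 2

2


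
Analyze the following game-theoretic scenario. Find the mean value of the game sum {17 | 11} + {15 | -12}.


G1 = {17 | 11}, G2 = {15 | -12}
Each is a switch {a | b} with numbers a > b; its mean value is (a + b)/2, and mean value is additive over game sums: m(G1 + G2) = m(G1) + m(G2).
Mean of G1 = (17 + (11))/2 = 28/2 = 14
Mean of G2 = (15 + (-12))/2 = 3/2 = 3/2
Mean of G1 + G2 = 14 + 3/2 = 31/2

31/2


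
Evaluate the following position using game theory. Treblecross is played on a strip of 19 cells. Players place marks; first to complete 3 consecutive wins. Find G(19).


Treblecross: place X on empty cells; 3-in-a-row wins.
Playing within two cells of an existing X lets the opponent win at once, so sensible play treats the cells i-2..i+2 around each X as dead. The player left with no safe cell loses, so this is a normal-play take-away game on strips of safe cells.
Placing X at cell i (0-indexed) of a strip of k safe cells leaves independent strips of sizes max(0, i-2) and max(0, k-i-3). Hence G(k) = mex{ G(max(0,i-2)) XOR G(max(0,k-i-3)) : 0 <= i < k }, with G(0) = 0.
G(1): splits (0,0):0^0=0 -> mex({0}) = 1
G(2): splits (0,0):0^0=0 -> mex({0}) = 1
G(3): splits (0,0):0^0=0 -> mex({0}) = 1
G(4): splits (0,1):0^1=1 (0,0):0^0=0 -> mex({0, 1}) = 2
G(5): splits (0,2):0^1=1 (0,1):0^1=1 (0,0):0^0=0 -> mex({0, 1}) = 2
G(6) = mex({1}) = 0
G(7) = mex({0, 1, 2}) = 3
G(8) = mex({0, 1, 2}) = 3
G(9) = mex({0, 2}) = 1
G(10) = mex({0, 2, 3}) = 1
G(11) = mex({0, 3}) = 1
G(12) = mex({1, 3}) = 0
G(13) = mex({0, 1, 2, 3}) = 4
G(14) = mex({0, 1, 2}) = 3
G(15) = mex({0, 1, 2}) = 3
G(16) = mex({0, 1, 2, 4}) = 3
G(17) = mex({0, 1, 3, 4}) = 2
G(18) = mex({0, 1, 3, 4}) = 2
G(19) = mex({0, 1, 3, 5}) = 2
Therefore G(19) = 2.

2


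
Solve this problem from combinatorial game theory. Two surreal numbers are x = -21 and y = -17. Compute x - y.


x = -21, y = -17
x - y = -21 - -17 = -4

-4


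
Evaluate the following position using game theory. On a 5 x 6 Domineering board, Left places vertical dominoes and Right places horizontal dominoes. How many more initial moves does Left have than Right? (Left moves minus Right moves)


Board is 5 x 6 (rows x cols).
Left (vertical) placements: (rows-1) * cols = 4 * 6 = 24
Right (horizontal) placements: rows * (cols-1) = 5 * 5 = 25
Advantage = Left - Right = 24 - 25 = -1

-1


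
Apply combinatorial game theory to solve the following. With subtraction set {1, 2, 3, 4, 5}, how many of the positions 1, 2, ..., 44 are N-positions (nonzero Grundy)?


Subtraction set S = {1, 2, 3, 4, 5}, so G(n) = n mod 6.
G(n) = 0 when n is a multiple of 6.
Multiples of 6 in [1, 44]: 7
N-positions (nonzero Grundy) = 44 - 7 = 37

37


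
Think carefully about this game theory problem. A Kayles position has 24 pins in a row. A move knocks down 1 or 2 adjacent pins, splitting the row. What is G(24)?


Kayles: a move removes 1 or 2 adjacent pins from a contiguous row.
Removing pins from a row of k leaves two independent rows (a, b) with a + b = k - 1 (one pin) or a + b = k - 2 (two pins); an end removal gives a = 0.
By Sprague-Grundy, G(k) = mex{ G(a) XOR G(b) } over all these splits. G(0) = 0.
G(1): splits (0,0):0^0=0 -> mex({0}) = 1
G(2): splits (0,1):0^1=1 (0,0):0^0=0 -> mex({0, 1}) = 2
G(3): splits (0,2):0^2=2 (1,1):1^1=0 (0,1):0^1=1 -> mex({0, 1, 2}) = 3
G(4): splits (0,3):0^3=3 (1,2):1^2=3 (0,2):0^2=2 (1,1):1^1=0 -> mex({0, 2, 3}) = 1
G(5): splits (0,4):0^1=1 (1,3):1^3=2 (2,2):2^2=0 (0,3):0^3=3 (1,2):1^2=3 -> mex({0, 1, 2, 3}) = 4
G(6) = mex({0, 1, 2, 4}) = 3
G(7) = mex({0, 1, 3, 4, 5}) = 2
G(8) = mex({0, 2, 3, 5, 6}) = 1
G(9) = mex({0, 1, 2, 3, 6, 7}) = 4
G(10) = mex({0, 1, 3, 4, 5, 7}) = 2
G(11) = mex({0, 1, 2, 3, 4, 5}) = 6
G(12) = mex({0, 1, 2, 3, 5, 6, 7}) = 4
G(13) = mex({0, 2, 3, 4, 6, 7}) = 1
G(14) = mex({0, 1, 4, 5, 6, 7}) = 2
G(15) = mex({0, 1, 2, 3, 4, 5, 6}) = 7
G(16) = mex({0, 2, 3, 5, 6, 7}) = 1
G(17) = mex({0, 1, 2, 3, 5, 6, 7}) = 4
G(18) = mex({0, 1, 2, 4, 5, 6}) = 3
G(19) = mex({0, 1, 3, 4, 5, 7}) = 2
G(20) = mex({0, 2, 3, 4, 5, 6, 7}) = 1
G(21) = mex({0, 1, 2, 3, 5, 6, 7}) = 4
G(22) = mex({0, 1, 2, 3, 4, 5, 7}) = 6
G(23) = mex({0, 1, 2, 3, 4, 5, 6}) = 7
G(24) = mex({0, 1, 2, 3, 5, 6, 7}) = 4
Therefore G(24) = 4.

4


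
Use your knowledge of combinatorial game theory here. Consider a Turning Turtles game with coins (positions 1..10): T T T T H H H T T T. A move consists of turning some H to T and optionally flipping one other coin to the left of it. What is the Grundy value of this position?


Coins: T T T T H H H T T T
Key fact: a single head at position k behaves exactly like a Nim heap of size k (turning it to T and optionally flipping a coin at j < k corresponds to moving the heap from k to j, or to 0), and heads combine as a disjunctive sum (two heads at the same place would cancel, matching j XOR j = 0). So the Nim-value is the XOR of the 1-indexed positions of the heads.
Face-up positions (1-indexed): [5, 6, 7]
XOR 0 with 5: 0 XOR 5 = 5
XOR 5 with 6: 5 XOR 6 = 3
XOR 3 with 7: 3 XOR 7 = 4
Nim-value = 4

4


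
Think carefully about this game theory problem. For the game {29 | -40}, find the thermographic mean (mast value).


Game = {29 | -40}, a switch {a | b} with numbers a > b.
Its thermograph has left wall a - t and right wall b + t, which meet at t = (a - b)/2, where both equal (a + b)/2. So the mast (mean value) is at (a + b)/2.
Mean = (29 + (-40))/2 = -11/2 = -11/2

-11/2


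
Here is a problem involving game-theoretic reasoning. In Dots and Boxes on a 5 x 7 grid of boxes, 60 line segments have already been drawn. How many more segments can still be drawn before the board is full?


Grid: 5 x 7 boxes, i.e. 6 rows and 8 columns of dots.
Horizontal edges: (rows + 1) * cols = 6 * 7 = 42
Vertical edges: rows * (cols + 1) = 5 * 8 = 40
Total edges: 42 + 40 = 82
Edges drawn: 60
Remaining: 82 - 60 = 22

22


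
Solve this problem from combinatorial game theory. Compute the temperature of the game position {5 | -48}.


The game is {5 | -48}, a switch {a | b} with numbers a > b.
Cooling {a | b} by t gives {a - t | b + t}, which stops being hot when a - t = b + t, i.e. at t = (a - b)/2. So the temperature of a switch is (a - b)/2.
Temperature = (Left option - Right option) / 2
= (5 - (-48)) / 2
= 53 / 2
= 53/2

53/2


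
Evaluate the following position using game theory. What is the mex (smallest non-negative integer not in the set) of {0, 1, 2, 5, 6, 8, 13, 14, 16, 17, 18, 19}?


Set = {0, 1, 2, 5, 6, 8, 13, 14, 16, 17, 18, 19}
0 is in the set.
1 is in the set.
2 is in the set.
3 is NOT in the set. This is the mex.
mex = 3

3


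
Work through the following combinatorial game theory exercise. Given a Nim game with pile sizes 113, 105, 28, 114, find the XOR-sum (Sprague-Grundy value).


We need the XOR (exclusive or) of all pile sizes.
After XOR-ing pile 1 (size 113): 0 XOR 113 = 113
After XOR-ing pile 2 (size 105): 113 XOR 105 = 24
After XOR-ing pile 3 (size 28): 24 XOR 28 = 4
After XOR-ing pile 4 (size 114): 4 XOR 114 = 118
The Nim-value of this position is 118.

118


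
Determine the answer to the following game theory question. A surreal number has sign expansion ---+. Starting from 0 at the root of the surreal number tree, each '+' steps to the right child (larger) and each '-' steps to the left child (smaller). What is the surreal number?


Sign expansion: ---+
Rule: track bounds (lo, hi), initially (-inf, +inf). On '+', the current value becomes lo and we move to the simplest number in (value, hi): value + 1 if hi = +inf, otherwise the midpoint (value + hi)/2. On '-', the current value becomes hi and we move to value - 1 if lo = -inf, otherwise the midpoint (lo + value)/2.
Start at 0.
Step 1: sign = -, move left. Bounds: (-inf, 0). Value = -1
Step 2: sign = -, move left. Bounds: (-inf, -1). Value = -2
Step 3: sign = -, move left. Bounds: (-inf, -2). Value = -3
Step 4: sign = +, move right. Bounds: (-3, -2). Value = -5/2
The surreal number with sign expansion ---+ is -5/2.

-5/2


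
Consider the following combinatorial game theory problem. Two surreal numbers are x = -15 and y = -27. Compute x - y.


x = -15, y = -27
x - y = -15 - -27 = 12

12


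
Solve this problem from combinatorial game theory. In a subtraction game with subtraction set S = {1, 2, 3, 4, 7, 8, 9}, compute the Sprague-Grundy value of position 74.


The subtraction set is S = {1, 2, 3, 4, 7, 8, 9}.
G(k) = mex{ G(k - s) : s in S, s <= k }. We compute iteratively: G(0) = 0.
G(1) = mex({0}) = 1
G(2) = mex({0, 1}) = 2
G(3) = mex({0, 1, 2}) = 3
G(4) = mex({0, 1, 2, 3}) = 4
G(5) = mex({1, 2, 3, 4}) = 0
G(6) = mex({0, 2, 3, 4}) = 1
G(7) = mex({0, 1, 3, 4}) = 2
G(8) = mex({0, 1, 2, 4}) = 3
G(9) = mex({0, 1, 2, 3}) = 4
G(10) = mex({1, 2, 3, 4}) = 0
G(11) = mex({0, 2, 3, 4}) = 1
G(12) = mex({0, 1, 3, 4}) = 2
G(13) = mex({0, 1, 2, 4}) = 3
Observe that G(5)..G(13) = 0, 1, 2, 3, 4, 0, 1, 2, 3 repeats G(0)..G(8) = 0, 1, 2, 3, 4, 0, 1, 2, 3.
For k >= max(S) = 9, G(k) is determined by the previous 9 values G(k-9)..G(k-1); a window of 9 consecutive values has recurred shifted by 5, so by induction G(k + 5) = G(k) for all k >= 0: the sequence is periodic from the start with period 5.
One period: G(0..4) = 0, 1, 2, 3, 4.
74 mod 5 = 4, so G(74) = G(4) = 4.

4


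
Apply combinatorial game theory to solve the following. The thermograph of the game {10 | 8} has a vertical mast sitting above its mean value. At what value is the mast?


Game = {10 | 8}, a switch {a | b} with numbers a > b.
Its thermograph has left wall a - t and right wall b + t, which meet at t = (a - b)/2, where both equal (a + b)/2. So the mast (mean value) is at (a + b)/2.
Mean = (10 + (8))/2 = 18/2 = 9

9


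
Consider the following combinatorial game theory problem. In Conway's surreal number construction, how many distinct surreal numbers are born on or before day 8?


Day 0: {|} = 0 is born. Count = 1.
Day n: the number of surreal numbers born by day n is 2^(n+1) - 1.
By day 0: 2^1 - 1 = 1
By day 1: 2^2 - 1 = 3
By day 2: 2^3 - 1 = 7
By day 3: 2^4 - 1 = 15
By day 4: 2^5 - 1 = 31
By day 5: 2^6 - 1 = 63
By day 6: 2^7 - 1 = 127
By day 7: 2^8 - 1 = 255
By day 8: 2^9 - 1 = 511
By day 8: 511 surreal numbers.

511


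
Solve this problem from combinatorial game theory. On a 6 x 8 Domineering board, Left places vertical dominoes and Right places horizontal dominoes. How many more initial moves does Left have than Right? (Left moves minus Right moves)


Board is 6 x 8 (rows x cols).
Left (vertical) placements: (rows-1) * cols = 5 * 8 = 40
Right (horizontal) placements: rows * (cols-1) = 6 * 7 = 42
Advantage = Left - Right = 40 - 42 = -2

-2


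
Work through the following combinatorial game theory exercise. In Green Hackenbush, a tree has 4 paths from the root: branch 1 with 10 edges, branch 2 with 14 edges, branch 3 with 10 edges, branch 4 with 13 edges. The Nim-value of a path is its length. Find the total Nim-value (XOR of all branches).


The tree has 4 branches from the ground vertex.
In Green Hackenbush, the Nim-value of a simple path of length k is k.
Branch 1: length 10, Nim-value = 10
Branch 2: length 14, Nim-value = 14
Branch 3: length 10, Nim-value = 10
Branch 4: length 13, Nim-value = 13
Total Nim-value = XOR of all branch values:
0 XOR 10 = 10
10 XOR 14 = 4
4 XOR 10 = 14
14 XOR 13 = 3
Nim-value of the tree = 3

3


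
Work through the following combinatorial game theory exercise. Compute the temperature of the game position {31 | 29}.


The game is {31 | 29}, a switch {a | b} with numbers a > b.
Cooling {a | b} by t gives {a - t | b + t}, which stops being hot when a - t = b + t, i.e. at t = (a - b)/2. So the temperature of a switch is (a - b)/2.
Temperature = (Left option - Right option) / 2
= (31 - (29)) / 2
= 2 / 2
= 1

1


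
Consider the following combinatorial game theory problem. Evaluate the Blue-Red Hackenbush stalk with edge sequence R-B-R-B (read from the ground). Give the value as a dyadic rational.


Edges (from ground): R-B-R-B
By Berlekamp's sign-expansion rule, a Blue-Red Hackenbush stalk has the value of the surreal number whose sign sequence is the edge sequence with B -> + and R -> -.
Sign sequence: -+-+
Trace the sign expansion in the surreal number tree, starting from 0:
Edge 1: R (sign -) -> bounds (-inf, 0), value = -1
Edge 2: B (sign +) -> bounds (-1, 0), value = -1/2
Edge 3: R (sign -) -> bounds (-1, -1/2), value = -3/4
Edge 4: B (sign +) -> bounds (-3/4, -1/2), value = -5/8
Game value = -5/8

-5/8


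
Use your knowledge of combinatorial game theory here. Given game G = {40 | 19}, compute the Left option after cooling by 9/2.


Original game: {40 | 19} (a switch {a | b} with a > b).
Cooling by t (for t below the temperature (a - b)/2 = 21/2) taxes each move by t: {a | b} cooled by t is {a - t | b + t}.
Cooling amount: t = 9/2
Cooled Left option: 40 - 9/2 = 71/2
Cooled Right option: 19 + 9/2 = 47/2
Cooled game: {71/2 | 47/2}
Left option = 71/2

71/2


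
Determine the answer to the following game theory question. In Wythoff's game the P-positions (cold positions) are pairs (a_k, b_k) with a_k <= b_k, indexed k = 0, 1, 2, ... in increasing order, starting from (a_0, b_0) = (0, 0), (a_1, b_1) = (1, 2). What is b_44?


By Wythoff's theorem, a_k = floor(k * phi) and b_k = floor(k * phi^2) = a_k + k, where phi = (1 + sqrt(5))/2 is the golden ratio.
phi = (1 + sqrt(5))/2 = 1.618034
phi^2 = phi + 1 = 2.618034
k = 44
k * phi^2 = 44 * 2.618034 = 115.193496
b_44 = floor(k * phi^2) = 115 (check: a_44 + k = 71 + 44 = 115)

115


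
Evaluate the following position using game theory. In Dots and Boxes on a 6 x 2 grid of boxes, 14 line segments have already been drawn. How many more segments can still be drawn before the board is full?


Grid: 6 x 2 boxes, i.e. 7 rows and 3 columns of dots.
Horizontal edges: (rows + 1) * cols = 7 * 2 = 14
Vertical edges: rows * (cols + 1) = 6 * 3 = 18
Total edges: 14 + 18 = 32
Edges drawn: 14
Remaining: 32 - 14 = 18

18


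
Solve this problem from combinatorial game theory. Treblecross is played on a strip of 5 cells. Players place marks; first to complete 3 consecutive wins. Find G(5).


Treblecross: place X on empty cells; 3-in-a-row wins.
Playing within two cells of an existing X lets the opponent win at once, so sensible play treats the cells i-2..i+2 around each X as dead. The player left with no safe cell loses, so this is a normal-play take-away game on strips of safe cells.
Placing X at cell i (0-indexed) of a strip of k safe cells leaves independent strips of sizes max(0, i-2) and max(0, k-i-3). Hence G(k) = mex{ G(max(0,i-2)) XOR G(max(0,k-i-3)) : 0 <= i < k }, with G(0) = 0.
G(1): splits (0,0):0^0=0 -> mex({0}) = 1
G(2): splits (0,0):0^0=0 -> mex({0}) = 1
G(3): splits (0,0):0^0=0 -> mex({0}) = 1
G(4): splits (0,1):0^1=1 (0,0):0^0=0 -> mex({0, 1}) = 2
G(5): splits (0,2):0^1=1 (0,1):0^1=1 (0,0):0^0=0 -> mex({0, 1}) = 2
Therefore G(5) = 2.

2


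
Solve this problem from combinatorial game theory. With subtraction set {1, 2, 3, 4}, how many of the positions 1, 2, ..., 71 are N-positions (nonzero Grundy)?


Subtraction set S = {1, 2, 3, 4}, so G(n) = n mod 5.
G(n) = 0 when n is a multiple of 5.
Multiples of 5 in [1, 71]: 14
N-positions (nonzero Grundy) = 71 - 14 = 57

57


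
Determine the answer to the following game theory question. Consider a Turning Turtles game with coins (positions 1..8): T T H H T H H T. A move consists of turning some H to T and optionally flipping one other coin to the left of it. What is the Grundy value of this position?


Coins: T T H H T H H T
Key fact: a single head at position k behaves exactly like a Nim heap of size k (turning it to T and optionally flipping a coin at j < k corresponds to moving the heap from k to j, or to 0), and heads combine as a disjunctive sum (two heads at the same place would cancel, matching j XOR j = 0). So the Nim-value is the XOR of the 1-indexed positions of the heads.
Face-up positions (1-indexed): [3, 4, 6, 7]
XOR 0 with 3: 0 XOR 3 = 3
XOR 3 with 4: 3 XOR 4 = 7
XOR 7 with 6: 7 XOR 6 = 1
XOR 1 with 7: 1 XOR 7 = 6
Nim-value = 6

6


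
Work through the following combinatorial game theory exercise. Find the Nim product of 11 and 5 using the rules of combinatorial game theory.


Nim multiplication is bilinear over XOR: (u XOR v) * w = (u*w) XOR (v*w).
So we split each operand into its bit components and XOR the pairwise Nim products.
11 = 1 + 2 + 8 (as XOR of powers of 2).
5 = 1 + 4 (as XOR of powers of 2).
Using the standard Nim-product table on single bits:
  2*2 = 3,   2*4 = 8,   2*8 = 12,
  4*4 = 6,   4*8 = 11,  8*8 = 13,
and  1*x = x (identity), k*l = l*k (commutative).
Pairwise Nim products:
  1 * 1 = 1
  1 * 4 = 4
  2 * 1 = 2
  2 * 4 = 8
  8 * 1 = 8
  8 * 4 = 11
XOR them: 1 XOR 4 XOR 2 XOR 8 XOR 8 XOR 11 = 12.
Result: 11 * 5 = 12 (in Nim).

12


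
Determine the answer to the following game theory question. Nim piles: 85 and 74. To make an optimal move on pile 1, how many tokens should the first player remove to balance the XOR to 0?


Piles: 85 and 74
Current XOR: 85 XOR 74 = 31 (non-zero, so this is an N-position).
To make the XOR zero, we need to find a move that balances the piles.
For pile 1 (size 85): target = 85 XOR 31 = 74
We reduce pile 1 from 85 to 74.
Tokens removed: 85 - 74 = 11
Verification: 74 XOR 74 = 0

11


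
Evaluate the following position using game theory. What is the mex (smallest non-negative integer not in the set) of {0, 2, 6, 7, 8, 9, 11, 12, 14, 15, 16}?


Set = {0, 2, 6, 7, 8, 9, 11, 12, 14, 15, 16}
0 is in the set.
1 is NOT in the set. This is the mex.
mex = 1

1


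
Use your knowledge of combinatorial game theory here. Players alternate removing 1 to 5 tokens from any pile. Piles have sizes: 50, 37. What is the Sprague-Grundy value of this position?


Subtraction set: {1, 2, 3, 4, 5}
For this subtraction set, G(n) = n mod 6 (period = max + 1 = 6).
Pile 1 (size 50): G(50) = 50 mod 6 = 2
Pile 2 (size 37): G(37) = 37 mod 6 = 1
Total Grundy value = XOR of all: 2 XOR 1 = 3

3


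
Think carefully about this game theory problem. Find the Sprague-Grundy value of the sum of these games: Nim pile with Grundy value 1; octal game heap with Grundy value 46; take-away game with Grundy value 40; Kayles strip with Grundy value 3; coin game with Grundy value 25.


By the Sprague-Grundy theorem, the Grundy value of a sum of games is the XOR of individual Grundy values.
Nim pile: Grundy value = 1. Running XOR: 0 XOR 1 = 1
octal game heap: Grundy value = 46. Running XOR: 1 XOR 46 = 47
take-away game: Grundy value = 40. Running XOR: 47 XOR 40 = 7
Kayles strip: Grundy value = 3. Running XOR: 7 XOR 3 = 4
coin game: Grundy value = 25. Running XOR: 4 XOR 25 = 29
The combined Grundy value is 29.

29


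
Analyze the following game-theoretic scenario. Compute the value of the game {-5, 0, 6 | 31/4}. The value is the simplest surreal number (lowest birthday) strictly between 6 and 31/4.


Left options: {-5, 0, 6}, max = 6
Right options: {31/4}, min = 31/4
All options are numbers and max(Left) < min(Right), so by the simplicity theorem the value is the simplest (earliest-born) number strictly between 6 and 31/4.
The only integer strictly between 6 and 31/4 is 7.
No non-integer in the interval can be simpler: if x is a non-integer in the interval, then floor(x) or ceil(x) also lies in the interval (the interval contains an integer), and both are proper prefixes of x's sign expansion, i.e. born earlier. So the game value is 7.
Game value = 7

7


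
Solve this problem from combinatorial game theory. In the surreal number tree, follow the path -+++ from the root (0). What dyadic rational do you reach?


Sign expansion: -+++
Rule: track bounds (lo, hi), initially (-inf, +inf). On '+', the current value becomes lo and we move to the simplest number in (value, hi): value + 1 if hi = +inf, otherwise the midpoint (value + hi)/2. On '-', the current value becomes hi and we move to value - 1 if lo = -inf, otherwise the midpoint (lo + value)/2.
Start at 0.
Step 1: sign = -, move left. Bounds: (-inf, 0). Value = -1
Step 2: sign = +, move right. Bounds: (-1, 0). Value = -1/2
Step 3: sign = +, move right. Bounds: (-1/2, 0). Value = -1/4
Step 4: sign = +, move right. Bounds: (-1/4, 0). Value = -1/8
The surreal number with sign expansion -+++ is -1/8.

-1/8


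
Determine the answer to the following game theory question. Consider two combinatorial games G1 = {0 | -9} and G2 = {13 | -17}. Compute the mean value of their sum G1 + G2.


G1 = {0 | -9}, G2 = {13 | -17}
Each is a switch {a | b} with numbers a > b; its mean value is (a + b)/2, and mean value is additive over game sums: m(G1 + G2) = m(G1) + m(G2).
Mean of G1 = (0 + (-9))/2 = -9/2 = -9/2
Mean of G2 = (13 + (-17))/2 = -4/2 = -2
Mean of G1 + G2 = -9/2 + -2 = -13/2

-13/2


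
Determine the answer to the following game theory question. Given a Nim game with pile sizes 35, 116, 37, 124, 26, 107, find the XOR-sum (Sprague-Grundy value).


We need the XOR (exclusive or) of all pile sizes.
After XOR-ing pile 1 (size 35): 0 XOR 35 = 35
After XOR-ing pile 2 (size 116): 35 XOR 116 = 87
After XOR-ing pile 3 (size 37): 87 XOR 37 = 114
After XOR-ing pile 4 (size 124): 114 XOR 124 = 14
After XOR-ing pile 5 (size 26): 14 XOR 26 = 20
After XOR-ing pile 6 (size 107): 20 XOR 107 = 127
The Nim-value of this position is 127.

127


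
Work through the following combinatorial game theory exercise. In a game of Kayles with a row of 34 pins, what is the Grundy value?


Kayles: a move removes 1 or 2 adjacent pins from a contiguous row.
Removing pins from a row of k leaves two independent rows (a, b) with a + b = k - 1 (one pin) or a + b = k - 2 (two pins); an end removal gives a = 0.
By Sprague-Grundy, G(k) = mex{ G(a) XOR G(b) } over all these splits. G(0) = 0.
G(1): splits (0,0):0^0=0 -> mex({0}) = 1
G(2): splits (0,1):0^1=1 (0,0):0^0=0 -> mex({0, 1}) = 2
G(3): splits (0,2):0^2=2 (1,1):1^1=0 (0,1):0^1=1 -> mex({0, 1, 2}) = 3
G(4): splits (0,3):0^3=3 (1,2):1^2=3 (0,2):0^2=2 (1,1):1^1=0 -> mex({0, 2, 3}) = 1
G(5): splits (0,4):0^1=1 (1,3):1^3=2 (2,2):2^2=0 (0,3):0^3=3 (1,2):1^2=3 -> mex({0, 1, 2, 3}) = 4
G(6) = mex({0, 1, 2, 4}) = 3
G(7) = mex({0, 1, 3, 4, 5}) = 2
G(8) = mex({0, 2, 3, 5, 6}) = 1
G(9) = mex({0, 1, 2, 3, 6, 7}) = 4
G(10) = mex({0, 1, 3, 4, 5, 7}) = 2
G(11) = mex({0, 1, 2, 3, 4, 5}) = 6
G(12) = mex({0, 1, 2, 3, 5, 6, 7}) = 4
G(13) = mex({0, 2, 3, 4, 6, 7}) = 1
G(14) = mex({0, 1, 4, 5, 6, 7}) = 2
G(15) = mex({0, 1, 2, 3, 4, 5, 6}) = 7
G(16) = mex({0, 2, 3, 5, 6, 7}) = 1
G(17) = mex({0, 1, 2, 3, 5, 6, 7}) = 4
G(18) = mex({0, 1, 2, 4, 5, 6}) = 3
G(19) = mex({0, 1, 3, 4, 5, 7}) = 2
G(20) = mex({0, 2, 3, 4, 5, 6, 7}) = 1
G(21) = mex({0, 1, 2, 3, 5, 6, 7}) = 4
G(22) = mex({0, 1, 2, 3, 4, 5, 7}) = 6
G(23) = mex({0, 1, 2, 3, 4, 5, 6}) = 7
G(24) = mex({0, 1, 2, 3, 5, 6, 7}) = 4
G(25) = mex({0, 2, 3, 4, 6, 7}) = 1
G(26) = mex({0, 1, 3, 4, 5, 6, 7}) = 2
G(27) = mex({0, 1, 2, 3, 4, 5, 6, 7}) = 8
G(28) = mex({0, 1, 2, 3, 4, 6, 7, 8}) = 5
G(29) = mex({0, 1, 2, 3, 5, 6, 7, 8, 9}) = 4
G(30) = mex({0, 1, 2, 3, 4, 5, 6, 9, 10}) = 7
G(31) = mex({0, 1, 3, 4, 5, 7, 10, 11}) = 2
G(32) = mex({0, 2, 3, 4, 5, 6, 7, 9, 11}) = 1
G(33) = mex({0, 1, 2, 3, 4, 5, 6, 7, 9, 12}) = 8
G(34) = mex({0, 1, 2, 3, 4, 5, 7, 8, 11, 12}) = 6
Therefore G(34) = 6.

6


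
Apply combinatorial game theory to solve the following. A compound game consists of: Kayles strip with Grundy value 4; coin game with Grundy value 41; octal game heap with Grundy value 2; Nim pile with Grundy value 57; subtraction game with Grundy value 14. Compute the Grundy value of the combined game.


By the Sprague-Grundy theorem, the Grundy value of a sum of games is the XOR of individual Grundy values.
Kayles strip: Grundy value = 4. Running XOR: 0 XOR 4 = 4
coin game: Grundy value = 41. Running XOR: 4 XOR 41 = 45
octal game heap: Grundy value = 2. Running XOR: 45 XOR 2 = 47
Nim pile: Grundy value = 57. Running XOR: 47 XOR 57 = 22
subtraction game: Grundy value = 14. Running XOR: 22 XOR 14 = 24
The combined Grundy value is 24.

24


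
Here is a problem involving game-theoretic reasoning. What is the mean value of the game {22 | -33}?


Game = {22 | -33}, a switch {a | b} with numbers a > b.
Its thermograph has left wall a - t and right wall b + t, which meet at t = (a - b)/2, where both equal (a + b)/2. So the mast (mean value) is at (a + b)/2.
Mean = (22 + (-33))/2 = -11/2 = -11/2

-11/2


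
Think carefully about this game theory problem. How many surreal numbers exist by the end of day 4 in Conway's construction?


Day 0: {|} = 0 is born. Count = 1.
Day n: the number of surreal numbers born by day n is 2^(n+1) - 1.
By day 0: 2^1 - 1 = 1
By day 1: 2^2 - 1 = 3
By day 2: 2^3 - 1 = 7
By day 3: 2^4 - 1 = 15
By day 4: 2^5 - 1 = 31
By day 4: 31 surreal numbers.

31


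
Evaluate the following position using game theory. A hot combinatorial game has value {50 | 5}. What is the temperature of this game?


The game is {50 | 5}, a switch {a | b} with numbers a > b.
Cooling {a | b} by t gives {a - t | b + t}, which stops being hot when a - t = b + t, i.e. at t = (a - b)/2. So the temperature of a switch is (a - b)/2.
Temperature = (Left option - Right option) / 2
= (50 - (5)) / 2
= 45 / 2
= 45/2

45/2


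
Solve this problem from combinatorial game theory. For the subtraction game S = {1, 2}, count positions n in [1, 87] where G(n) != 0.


Subtraction set S = {1, 2}, so G(n) = n mod 3.
G(n) = 0 when n is a multiple of 3.
Multiples of 3 in [1, 87]: 29
N-positions (nonzero Grundy) = 87 - 29 = 58

58


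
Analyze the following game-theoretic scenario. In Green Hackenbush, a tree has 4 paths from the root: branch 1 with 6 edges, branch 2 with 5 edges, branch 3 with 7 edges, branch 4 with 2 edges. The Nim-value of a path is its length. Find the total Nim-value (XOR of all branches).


The tree has 4 branches from the ground vertex.
In Green Hackenbush, the Nim-value of a simple path of length k is k.
Branch 1: length 6, Nim-value = 6
Branch 2: length 5, Nim-value = 5
Branch 3: length 7, Nim-value = 7
Branch 4: length 2, Nim-value = 2
Total Nim-value = XOR of all branch values:
0 XOR 6 = 6
6 XOR 5 = 3
3 XOR 7 = 4
4 XOR 2 = 6
Nim-value of the tree = 6

6


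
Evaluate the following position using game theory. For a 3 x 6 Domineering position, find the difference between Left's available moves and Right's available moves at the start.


Board is 3 x 6 (rows x cols).
Left (vertical) placements: (rows-1) * cols = 2 * 6 = 12
Right (horizontal) placements: rows * (cols-1) = 3 * 5 = 15
Advantage = Left - Right = 12 - 15 = -3

-3


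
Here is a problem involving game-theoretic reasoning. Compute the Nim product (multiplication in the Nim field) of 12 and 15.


Nim multiplication is bilinear over XOR: (u XOR v) * w = (u*w) XOR (v*w).
So we split each operand into its bit components and XOR the pairwise Nim products.
12 = 4 + 8 (as XOR of powers of 2).
15 = 1 + 2 + 4 + 8 (as XOR of powers of 2).
Using the standard Nim-product table on single bits:
  2*2 = 3,   2*4 = 8,   2*8 = 12,
  4*4 = 6,   4*8 = 11,  8*8 = 13,
and  1*x = x (identity), k*l = l*k (commutative).
Pairwise Nim products:
  4 * 1 = 4
  4 * 2 = 8
  4 * 4 = 6
  4 * 8 = 11
  8 * 1 = 8
  8 * 2 = 12
  8 * 4 = 11
  8 * 8 = 13
XOR them: 4 XOR 8 XOR 6 XOR 11 XOR 8 XOR 12 XOR 11 XOR 13 = 3.
Result: 12 * 15 = 3 (in Nim).

3


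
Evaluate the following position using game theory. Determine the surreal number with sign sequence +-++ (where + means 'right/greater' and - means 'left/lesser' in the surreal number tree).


Sign expansion: +-++
Rule: track bounds (lo, hi), initially (-inf, +inf). On '+', the current value becomes lo and we move to the simplest number in (value, hi): value + 1 if hi = +inf, otherwise the midpoint (value + hi)/2. On '-', the current value becomes hi and we move to value - 1 if lo = -inf, otherwise the midpoint (lo + value)/2.
Start at 0.
Step 1: sign = +, move right. Bounds: (0, +inf). Value = 1
Step 2: sign = -, move left. Bounds: (0, 1). Value = 1/2
Step 3: sign = +, move right. Bounds: (1/2, 1). Value = 3/4
Step 4: sign = +, move right. Bounds: (3/4, 1). Value = 7/8
The surreal number with sign expansion +-++ is 7/8.

7/8


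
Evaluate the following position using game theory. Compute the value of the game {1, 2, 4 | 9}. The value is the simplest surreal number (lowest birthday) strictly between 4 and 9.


Left options: {1, 2, 4}, max = 4
Right options: {9}, min = 9
All options are numbers and max(Left) < min(Right), so by the simplicity theorem the value is the simplest (earliest-born) number strictly between 4 and 9.
Integers 5 through 8 all lie strictly between 4 and 9.
Among integers, the simplest (lowest birthday = smallest |n|; 0 is born on day 0, +-n on day n) is 5.
No non-integer in the interval can be simpler: if x is a non-integer in the interval, then floor(x) or ceil(x) also lies in the interval (the interval contains an integer), and both are proper prefixes of x's sign expansion, i.e. born earlier. So the game value is 5.
Game value = 5

5


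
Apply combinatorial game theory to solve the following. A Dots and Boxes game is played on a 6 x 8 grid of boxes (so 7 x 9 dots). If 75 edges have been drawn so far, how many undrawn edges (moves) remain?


Grid: 6 x 8 boxes, i.e. 7 rows and 9 columns of dots.
Horizontal edges: (rows + 1) * cols = 7 * 8 = 56
Vertical edges: rows * (cols + 1) = 6 * 9 = 54
Total edges: 56 + 54 = 110
Edges drawn: 75
Remaining: 110 - 75 = 35

35
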